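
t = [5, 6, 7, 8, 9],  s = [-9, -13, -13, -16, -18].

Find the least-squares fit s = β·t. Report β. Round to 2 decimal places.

Forming MᵀM = [[255]] and Mᵀs = [-504]ᵀ gives MᵀM·[β]ᵀ = Mᵀs.
β = (-504)/255 = -1.97647.

β = -1.98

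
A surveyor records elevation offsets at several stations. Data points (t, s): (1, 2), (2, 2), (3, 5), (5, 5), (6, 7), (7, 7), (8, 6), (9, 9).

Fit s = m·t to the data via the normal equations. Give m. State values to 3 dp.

m = 0.989

Entries of AᵀA: Σt·t = 269.
Right-hand side: Σt·s = 266.
So AᵀA·[m]ᵀ = Aᵀs: [[269]]·[m]ᵀ = [266]ᵀ.
m = 266/269 = 0.988848.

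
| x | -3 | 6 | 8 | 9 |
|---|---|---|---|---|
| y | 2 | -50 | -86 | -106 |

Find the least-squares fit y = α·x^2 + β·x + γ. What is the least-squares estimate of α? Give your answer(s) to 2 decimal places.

α = -1.07

AᵀA·[α, β, γ]ᵀ = Aᵀy reads: 12034·α + 1430·β + 190·γ = -15872;  1430·α + 190·β + 20·γ = -1948;  190·α + 20·β + 4·γ = -240.
Inverting the 3×3 Gram matrix, [α, β, γ]ᵀ = [-1448/1347, -17362/6735, 1774/449]ᵀ.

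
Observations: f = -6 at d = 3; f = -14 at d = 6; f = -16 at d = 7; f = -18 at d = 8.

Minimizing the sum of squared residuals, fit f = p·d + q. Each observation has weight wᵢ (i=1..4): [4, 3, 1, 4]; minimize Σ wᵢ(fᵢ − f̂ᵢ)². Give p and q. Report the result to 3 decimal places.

AᵀWA·[p, q]ᵀ = AᵀWf reads: 449·p + 69·q = -1012;  69·p + 12·q = -154.
(Σwᵢ·d·d = 449, Σwᵢ·d = 69, Σwᵢ·1 = 12, Σwᵢ·d·f = -1012, Σwᵢ·f = -154.)
Δ = 449·12 − 69² = 627.
p = ((-1012)·12 − 69·(-154))/627 = -46/19; q = (449·(-154) − 69·(-1012))/627 = 62/57.

p = -2.421, q = 1.088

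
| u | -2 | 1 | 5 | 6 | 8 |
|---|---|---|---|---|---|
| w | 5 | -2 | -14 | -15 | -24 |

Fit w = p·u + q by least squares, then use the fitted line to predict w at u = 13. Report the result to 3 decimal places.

Setting ∂/∂p … = 0 gives: 130·p + 18·q = -364;  18·p + 5·q = -50.
(Σu·u = 130, Σu = 18, Σ1 = 5, Σu·w = -364, Σw = -50.)
Eliminating q: 5·(row 1) − 18·(row 2) gives 326·p = 5·(-364) − 18·(-50) = -920, so p = -460/163.
Then q = ((-50) − 18·(-460/163))/5 = 26/163.
At u = 13: ŵ = (-460/163)·(13) + (26/163)·(1) = -5954/163.

ŵ = -36.528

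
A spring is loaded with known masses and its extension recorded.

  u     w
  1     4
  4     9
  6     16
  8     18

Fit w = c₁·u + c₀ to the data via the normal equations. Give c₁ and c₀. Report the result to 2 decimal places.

c₁ = 2.12, c₀ = 1.67

With design matrix A, AᵀA = [[117, 19]; [19, 4]] and Aᵀw = [280, 47]ᵀ.
det = 117·4 − 19² = 107.
c₁ = (280·4 − 19·47)/107 = 227/107; c₀ = (117·47 − 19·280)/107 = 179/107.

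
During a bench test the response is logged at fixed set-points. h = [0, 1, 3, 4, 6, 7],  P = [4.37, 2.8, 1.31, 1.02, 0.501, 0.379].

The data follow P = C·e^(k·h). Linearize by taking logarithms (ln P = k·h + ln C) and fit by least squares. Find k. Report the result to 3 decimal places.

k = -0.346

With ln Pᵢ as the transformed response and hᵢ as the regressor:
XᵀX = [[111.0000, 21.0000]; [21.0000, 6]], rhs = [-9.0195, 1.1328]ᵀ  (here Σh = 21.0000, Σ(h)² = 111.0000, Σln P = 1.1328, Σh·ln P = -9.0195).
Solving (det = 225.0000): k = -0.34625, ln C = 1.40069.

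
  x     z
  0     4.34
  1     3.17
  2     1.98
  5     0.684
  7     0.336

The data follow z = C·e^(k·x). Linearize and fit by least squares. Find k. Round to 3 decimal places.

With ln zᵢ as the transformed response and xᵢ as the regressor:
Σx = 15.0000, Σ(x)² = 79.0000, Σln z = 1.8343, Σx·ln z = -7.0136.
Equations: 79.0000·k + 15.0000·ln C = -7.0136;  15.0000·k + 5·ln C = 1.8343.
Solving (det = 170.0000): k = -0.36813, ln C = 1.47124.

k = -0.368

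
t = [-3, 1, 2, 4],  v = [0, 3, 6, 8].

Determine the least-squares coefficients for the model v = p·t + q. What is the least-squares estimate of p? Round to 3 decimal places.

From the data, Σt·t = 30, Σt = 4, Σ1 = 4.
And Σt·v = 47, Σv = 17.
Eliminating q: 4·(row 1) − 4·(row 2) gives 104·p = 4·47 − 4·17 = 120, so p = 15/13.
Then q = (17 − 4·(15/13))/4 = 161/52.

p = 1.154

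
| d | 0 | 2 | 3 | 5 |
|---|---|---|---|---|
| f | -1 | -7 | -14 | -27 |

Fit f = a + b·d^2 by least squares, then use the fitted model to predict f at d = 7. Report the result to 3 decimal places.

f̂ = -52.024

Entries of MᵀM: Σ1 = 4, Σd^2 = 38, Σd^2·d^2 = 722.
Right-hand side: Σf = -49, Σd^2·f = -829.
MᵀM·[a, b]ᵀ = Mᵀf becomes [[4, 38]; [38, 722]]·[a, b]ᵀ = [-49, -829]ᵀ.
det = 4·722 − 38² = 1444.
a = ((-49)·722 − 38·(-829))/1444 = -51/19; b = (4·(-829) − 38·(-49))/1444 = -727/722.
At d = 7: f̂ = (-51/19)·(1) + (-727/722)·(49) = -37561/722.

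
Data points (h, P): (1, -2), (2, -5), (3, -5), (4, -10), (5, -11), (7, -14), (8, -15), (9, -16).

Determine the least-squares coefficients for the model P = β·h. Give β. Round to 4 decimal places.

β = -1.9438

MᵀM·[β]ᵀ = MᵀP reads: 249·β = -484.
(Σh·h = 249, Σh·P = -484.)
Hence β = -484 / 249 ≈ -1.94378.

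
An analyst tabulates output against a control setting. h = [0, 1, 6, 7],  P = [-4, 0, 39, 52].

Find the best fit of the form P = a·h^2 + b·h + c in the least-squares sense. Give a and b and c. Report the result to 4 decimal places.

The normal equations are: 3698·a + 560·b + 86·c = 3952;  560·a + 86·b + 14·c = 598;  86·a + 14·b + 4·c = 87.
(Σh^2·h^2 = 3698, Σh^2·h = 560, Σh^2 = 86, Σh·h = 86, Σh = 14, Σ1 = 4, Σh^2·P = 3952, Σh·P = 598, ΣP = 87.)
Solving the 3×3 system (Gaussian elimination) gives a = 3/4, b = 397/148, c = -557/148.

a = 0.7500, b = 2.6824, c = -3.7635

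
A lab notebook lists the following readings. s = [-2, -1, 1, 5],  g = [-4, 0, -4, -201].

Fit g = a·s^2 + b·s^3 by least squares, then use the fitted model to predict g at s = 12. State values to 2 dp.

ĝ = -2185.99

From the data, Σs^2·s^2 = 643, Σs^2·s^3 = 3093, Σs^3·s^3 = 15691.
Right-hand side: Σs^2·g = -5045, Σs^3·g = -25097.
AᵀA·[a, b]ᵀ = Aᵀg becomes [[643, 3093]; [3093, 15691]]·[a, b]ᵀ = [-5045, -25097]ᵀ.
Determinant 643·15691 − 3093² = 522664.
a = ((-5045)·15691 − 3093·(-25097))/522664 = -768037/261332; b = (643·(-25097) − 3093·(-5045))/522664 = -266593/261332.
At s = 12: ĝ = (-768037/261332)·(144) + (-266593/261332)·(1728) = -142817508/65333.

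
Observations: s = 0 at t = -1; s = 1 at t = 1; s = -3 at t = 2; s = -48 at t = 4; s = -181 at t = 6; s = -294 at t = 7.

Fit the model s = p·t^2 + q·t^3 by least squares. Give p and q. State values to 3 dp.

Normal-equation sums: Σt^2·t^2 = 3971, Σt^2·t^3 = 25639, Σt^3·t^3 = 168467.
Right-hand side: Σt^2·s = -21701, Σt^3·s = -143033.
Determinant 3971·168467 − 25639² = 11624136.
p = ((-21701)·168467 − 25639·(-143033))/11624136 = 1415090/1453017; q = (3971·(-143033) − 25639·(-21701))/11624136 = -1449013/1453017.

p = 0.974, q = -0.997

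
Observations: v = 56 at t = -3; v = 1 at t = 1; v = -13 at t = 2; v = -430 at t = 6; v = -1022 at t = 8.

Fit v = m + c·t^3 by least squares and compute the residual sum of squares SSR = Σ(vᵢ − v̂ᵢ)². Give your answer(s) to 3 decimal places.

SSR = 0.838

Compute the Gram sums: Σ1 = 5, Σt^3 = 710, Σt^3·t^3 = 309594.
Moment sums: Σv = -1408, Σt^3·v = -617759.
Δ = 5·309594 − 710² = 1043870.
m = ((-1408)·309594 − 710·(-617759))/1043870 = 1350269/521935; c = (5·(-617759) − 710·(-1408))/1043870 = -417823/208774.
Residuals: -649923/1043870, 9201/22210, 221036/521935, -157899/521935, 45601/521935; SSR = 874519/1043870.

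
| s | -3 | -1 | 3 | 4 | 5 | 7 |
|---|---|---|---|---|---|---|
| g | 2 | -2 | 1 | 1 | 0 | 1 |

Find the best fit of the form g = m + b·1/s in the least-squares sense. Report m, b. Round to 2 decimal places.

Normal-equation sums: Σ1 = 6, Σ1/s = -57/140, Σ1/s·1/s = 237281/176400.
For Mᵀg: Σg = 3, Σ1/s·g = 173/84.
So MᵀM·[m, b]ᵀ = Mᵀg: [[6, -57/140]; [-57/140, 237281/176400]]·[m, b]ᵀ = [3, 173/84]ᵀ.
Determinant 6·(237281/176400) − (-57/140)² = 92963/11760.
m = (3·(237281/176400) − (-57/140)·(173/84))/(92963/11760) = 286586/464815; b = (6·(173/84) − (-57/140)·3)/(92963/11760) = 159684/92963.

m = 0.62, b = 1.72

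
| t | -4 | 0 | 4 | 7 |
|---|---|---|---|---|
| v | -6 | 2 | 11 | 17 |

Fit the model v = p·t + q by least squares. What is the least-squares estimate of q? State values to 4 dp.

q = 2.3091

Setting ∂/∂p … = 0 gives: 81·p + 7·q = 187;  7·p + 4·q = 24.
(Σt·t = 81, Σt = 7, Σ1 = 4, Σt·v = 187, Σv = 24.)
Δ = 81·4 − 7² = 275.
p = (187·4 − 7·24)/275 = 116/55; q = (81·24 − 7·187)/275 = 127/55.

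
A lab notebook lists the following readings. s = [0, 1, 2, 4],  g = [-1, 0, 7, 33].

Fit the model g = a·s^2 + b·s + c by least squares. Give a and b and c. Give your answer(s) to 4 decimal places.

a = 2.3182, b = -0.7182, c = -1.1636

The normal system XᵀX·[a, b, c]ᵀ = Xᵀg is [[273, 73, 21]; [73, 21, 7]; [21, 7, 4]]·[a, b, c]ᵀ = [556, 146, 39]ᵀ.
Solving the 3×3 system (Gaussian elimination) gives a = 51/22, b = -79/110, c = -64/55.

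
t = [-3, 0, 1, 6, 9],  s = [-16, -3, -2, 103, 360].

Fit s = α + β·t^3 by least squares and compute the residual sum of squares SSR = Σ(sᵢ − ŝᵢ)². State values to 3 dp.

Entries of MᵀM: Σ1 = 5, Σt^3 = 919, Σt^3·t^3 = 578827.
Moment sums: Σs = 442, Σt^3·s = 285118.
So MᵀM·[α, β]ᵀ = Mᵀs: [[5, 919]; [919, 578827]]·[α, β]ᵀ = [442, 285118]ᵀ.
Determinant 5·578827 − 919² = 2049574.
α = (442·578827 − 919·285118)/2049574 = -3090954/1024787; β = (5·285118 − 919·442)/2049574 = 509696/1024787.
Residuals: 456154/1024787, 16593/1024787, 531684/1024787, -1450321/1024787, 445890/1024787; SSR = 2725726/1024787.

SSR = 2.660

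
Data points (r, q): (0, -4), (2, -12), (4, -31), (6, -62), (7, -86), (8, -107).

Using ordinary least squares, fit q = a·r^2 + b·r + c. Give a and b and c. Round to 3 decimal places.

Setting ∂/∂a … = 0 gives: 8065·a + 1143·b + 169·c = -13838;  1143·a + 169·b + 27·c = -1978;  169·a + 27·b + 6·c = -302.
Solving the 3×3 system (Gaussian elimination) gives a = -2473/1601, b = -4747/8005, c = -33276/8005.

a = -1.545, b = -0.593, c = -4.157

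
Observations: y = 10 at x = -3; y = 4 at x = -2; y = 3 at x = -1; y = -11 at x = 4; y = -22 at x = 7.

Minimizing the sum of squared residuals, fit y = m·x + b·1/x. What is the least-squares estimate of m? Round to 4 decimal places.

With design matrix A, AᵀA = [[79, 5]; [5, 10189/7056]] and Aᵀy = [-239, -1195/84]ᵀ.
Δ = 79·(10189/7056) − 5² = 628531/7056.
m = ((-239)·(10189/7056) − 5·(-1195/84))/(628531/7056) = -1933271/628531; b = (79·(-1195/84) − 5·(-239))/(628531/7056) = 501900/628531.

m = -3.0759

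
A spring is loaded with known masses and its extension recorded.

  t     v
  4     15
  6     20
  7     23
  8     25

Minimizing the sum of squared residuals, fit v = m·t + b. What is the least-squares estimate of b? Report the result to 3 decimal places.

b = 4.857

The normal system MᵀM·[m, b]ᵀ = Mᵀv is [[165, 25]; [25, 4]]·[m, b]ᵀ = [541, 83]ᵀ.
Eliminating b: 4·(row 1) − 25·(row 2) gives 35·m = 4·541 − 25·83 = 89, so m = 89/35.
Then b = (83 − 25·(89/35))/4 = 34/7.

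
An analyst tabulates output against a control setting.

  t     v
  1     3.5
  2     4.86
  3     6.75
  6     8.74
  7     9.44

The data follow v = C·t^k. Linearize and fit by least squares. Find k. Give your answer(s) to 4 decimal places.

k = 0.5141

Linearized form: ln v = k·ln t + ln C. From the 5 transformed points,
Σln t = 5.5294, Σ(ln t)² = 8.6844, Σln v = 9.1562, Σln t·ln v = 11.4466.
Equations: 8.6844·k + 5.5294·ln C = 11.4466;  5.5294·k + 5·ln C = 9.1562.
Δ = 8.6844·5 − (5.5294)² = 12.8473; k = (11.4466·5 − 5.5294·9.1562)/12.8473 = 0.51407, ln C = (8.6844·9.1562 − 5.5294·11.4466)/12.8473 = 1.26274.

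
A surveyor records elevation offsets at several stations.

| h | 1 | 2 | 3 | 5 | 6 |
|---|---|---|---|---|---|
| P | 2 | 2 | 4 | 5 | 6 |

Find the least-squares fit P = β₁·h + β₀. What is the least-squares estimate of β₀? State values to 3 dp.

β₀ = 0.953

MᵀM·[β₁, β₀]ᵀ = MᵀP reads: 75·β₁ + 17·β₀ = 79;  17·β₁ + 5·β₀ = 19.
det = 75·5 − 17² = 86.
β₁ = (79·5 − 17·19)/86 = 36/43; β₀ = (75·19 − 17·79)/86 = 41/43.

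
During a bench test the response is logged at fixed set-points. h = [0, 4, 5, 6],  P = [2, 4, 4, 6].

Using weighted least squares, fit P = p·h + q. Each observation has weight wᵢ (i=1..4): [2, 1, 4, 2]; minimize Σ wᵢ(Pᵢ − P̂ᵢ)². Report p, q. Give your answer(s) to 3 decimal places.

p = 0.545, q = 1.818

The normal equations are: 188·p + 36·q = 168;  36·p + 9·q = 36.
Determinant 188·9 − 36² = 396.
p = (168·9 − 36·36)/396 = 6/11; q = (188·36 − 36·168)/396 = 20/11.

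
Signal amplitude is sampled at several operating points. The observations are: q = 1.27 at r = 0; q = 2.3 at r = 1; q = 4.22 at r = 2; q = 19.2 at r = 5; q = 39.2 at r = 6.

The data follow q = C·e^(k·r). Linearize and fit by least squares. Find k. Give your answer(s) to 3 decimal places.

Taking logs, ln q = k·r + ln C, so regress ln q on r.
AᵀA = [[66.0000, 14.0000]; [14.0000, 5]], rhs = [40.4992, 9.1353]ᵀ  (here Σr = 14.0000, Σ(r)² = 66.0000, Σln q = 9.1353, Σr·ln q = 40.4992).
Solving (det = 134.0000): k = 0.55672, ln C = 0.26824.

k = 0.557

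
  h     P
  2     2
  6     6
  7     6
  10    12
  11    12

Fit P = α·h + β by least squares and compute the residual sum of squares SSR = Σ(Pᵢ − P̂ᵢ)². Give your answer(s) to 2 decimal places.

Entries of XᵀX: Σh·h = 310, Σh = 36, Σ1 = 5.
Right-hand side: Σh·P = 334, ΣP = 38.
Eliminating β: 5·(row 1) − 36·(row 2) gives 254·α = 5·334 − 36·38 = 302, so α = 151/127.
Then β = (38 − 36·(151/127))/5 = -122/127.
Residuals: 74/127, -22/127, -173/127, 136/127, -15/127; SSR = 430/127.

SSR = 3.39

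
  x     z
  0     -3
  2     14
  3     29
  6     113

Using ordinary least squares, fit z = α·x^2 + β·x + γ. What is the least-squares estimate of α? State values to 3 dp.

α = 2.817

The normal equations are: 1393·α + 251·β + 49·γ = 4385;  251·α + 49·β + 11·γ = 793;  49·α + 11·β + 4·γ = 153.
(Σx^2·x^2 = 1393, Σx^2·x = 251, Σx^2 = 49, Σx·x = 49, Σx = 11, Σ1 = 4, Σx^2·z = 4385, Σx·z = 793, Σz = 153.)
Inverting the 3×3 Gram matrix, [α, β, γ]ᵀ = [169/60, 239/100, -212/75]ᵀ.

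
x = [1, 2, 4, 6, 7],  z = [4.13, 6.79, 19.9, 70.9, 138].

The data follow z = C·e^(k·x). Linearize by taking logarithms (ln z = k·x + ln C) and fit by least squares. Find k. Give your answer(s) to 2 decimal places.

k = 0.59

Taking logs, ln z = k·x + ln C, so regress ln z on x.
AᵀA = [[106.0000, 20.0000]; [20.0000, 5]], rhs = [77.2705, 15.5130]ᵀ  (here Σx = 20.0000, Σ(x)² = 106.0000, Σln z = 15.5130, Σx·ln z = 77.2705).
Slope k = (n·Σx·ln z − Σx·Σln z)/(n·Σ(x)² − (Σx)²) = (5·77.2705 − 20.0000·15.5130)/130.0000 = 0.58533; ln C = (Σln z − k·Σx)/n = 0.76128.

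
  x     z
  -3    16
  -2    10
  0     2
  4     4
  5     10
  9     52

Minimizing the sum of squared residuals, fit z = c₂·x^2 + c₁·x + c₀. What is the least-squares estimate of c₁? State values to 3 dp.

Entries of AᵀA: Σx^2·x^2 = 7539, Σx^2·x = 883, Σx^2 = 135, Σx·x = 135, Σx = 13, Σ1 = 6.
And Σx^2·z = 4710, Σx·z = 466, Σz = 94.
Row-reducing yields c₂ = 183487/198330, c₁ = -175727/66110, c₀ = 60469/99165.

c₁ = -2.658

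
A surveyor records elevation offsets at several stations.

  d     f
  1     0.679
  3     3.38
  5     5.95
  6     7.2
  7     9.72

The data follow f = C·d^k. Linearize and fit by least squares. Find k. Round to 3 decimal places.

k = 1.338

With ln fᵢ as the transformed response and ln dᵢ as the regressor:
Sums: Σln d = 6.4457, Σ(ln d)² = 10.7942, Σln f = 6.8624, Σln d·ln f = 12.1707.
Normal system: [[10.7942, 6.4457]; [6.4457, 5]]·[k, ln C]ᵀ = [12.1707, 6.8624]ᵀ.
Slope k = (n·Σln d·ln f − Σln d·Σln f)/(n·Σ(ln d)² − (Σln d)²) = (5·12.1707 − 6.4457·6.8624)/12.4237 = 1.33778; ln C = (Σln f − k·Σln d)/n = -0.35211.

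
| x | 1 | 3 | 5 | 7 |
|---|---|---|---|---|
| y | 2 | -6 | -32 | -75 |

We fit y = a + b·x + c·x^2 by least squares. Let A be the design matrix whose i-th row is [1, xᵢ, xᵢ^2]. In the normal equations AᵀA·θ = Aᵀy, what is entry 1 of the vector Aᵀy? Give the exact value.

Entry 1 ↔ basis 1, so (Aᵀy)_{1} = Σᵢ yᵢ = (1)·(2) + (1)·(-6) + (1)·(-32) + (1)·(-75) = -111.

-111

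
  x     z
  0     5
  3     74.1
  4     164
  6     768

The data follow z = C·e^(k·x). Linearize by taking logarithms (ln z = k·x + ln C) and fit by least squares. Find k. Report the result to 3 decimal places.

Linearized form: ln z = k·x + ln C. From the 4 transformed points,
Σx = 13.0000, Σ(x)² = 61.0000, Σln z = 17.6585, Σx·ln z = 73.1785.
Equations: 61.0000·k + 13.0000·ln C = 73.1785;  13.0000·k + 4·ln C = 17.6585.
Δ = 61.0000·4 − (13.0000)² = 75.0000; k = (73.1785·4 − 13.0000·17.6585)/75.0000 = 0.84204, ln C = (61.0000·17.6585 − 13.0000·73.1785)/75.0000 = 1.67799.

k = 0.842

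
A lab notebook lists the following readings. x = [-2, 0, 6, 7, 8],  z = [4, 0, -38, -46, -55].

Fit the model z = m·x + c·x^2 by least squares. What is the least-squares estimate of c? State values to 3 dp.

c = -0.454

Forming AᵀA = [[153, 1063]; [1063, 7809]] and Aᵀz = [-998, -7126]ᵀ gives AᵀA·[m, c]ᵀ = Aᵀz.
det = 153·7809 − 1063² = 64808.
m = ((-998)·7809 − 1063·(-7126))/64808 = -54611/16202; c = (153·(-7126) − 1063·(-998))/64808 = -7351/16202.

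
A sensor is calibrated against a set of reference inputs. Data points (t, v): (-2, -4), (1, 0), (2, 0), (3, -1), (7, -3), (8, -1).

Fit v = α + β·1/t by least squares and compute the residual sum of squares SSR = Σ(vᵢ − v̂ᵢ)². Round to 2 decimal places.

SSR = 3.37

Normal-equation sums: Σ1 = 6, Σ1/t = 269/168, Σ1/t·1/t = 46489/28224.
For Mᵀv: Σv = -9, Σ1/t·v = 187/168.
Δ = 6·(46489/28224) − (269/168)² = 206573/28224.
α = ((-9)·(46489/28224) − (269/168)·(187/168))/(206573/28224) = -468704/206573; β = (6·(187/168) − (269/168)·(-9))/(206573/28224) = 595224/206573.
Residuals: -59976/206573, -126520/206573, 171092/206573, 63723/206573, -236047/206573, 187728/206573; SSR = 696594/206573.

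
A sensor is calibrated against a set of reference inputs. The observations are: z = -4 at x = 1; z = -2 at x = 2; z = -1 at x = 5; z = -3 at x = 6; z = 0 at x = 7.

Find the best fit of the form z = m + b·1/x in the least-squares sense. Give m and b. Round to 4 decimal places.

m = -0.7266, b = -3.1683

From the data, Σ1 = 5, Σ1/x = 211/105, Σ1/x·1/x = 29507/22050.
Moment sums: Σz = -10, Σ1/x·z = -57/10.
Δ = 5·(29507/22050) − (211/105)² = 58493/22050.
m = ((-10)·(29507/22050) − (211/105)·(-57/10))/(58493/22050) = -42503/58493; b = (5·(-57/10) − (211/105)·(-10))/(58493/22050) = -185325/58493.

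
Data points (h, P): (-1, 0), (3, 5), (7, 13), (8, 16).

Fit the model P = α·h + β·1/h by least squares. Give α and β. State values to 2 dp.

Sums needed: Σh·h = 123, Σh·1/h = 4, Σ1/h·1/h = 32377/28224.
Right-hand side: Σh·P = 234, Σ1/h·P = 116/21.
Normal equations: [[123, 4]; [4, 32377/28224]]·[α, β]ᵀ = [234, 116/21]ᵀ.
det = 123·(32377/28224) − 4² = 1176929/9408.
α = (234·(32377/28224) − 4·(116/21))/(1176929/9408) = 2317534/1176929; β = (123·(116/21) − 4·234)/(1176929/9408) = -2413824/1176929.

α = 1.97, β = -2.05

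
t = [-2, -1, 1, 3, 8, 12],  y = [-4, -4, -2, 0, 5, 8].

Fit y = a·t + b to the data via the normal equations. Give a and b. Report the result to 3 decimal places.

From the data, Σt·t = 223, Σt = 21, Σ1 = 6.
Moment sums: Σt·y = 146, Σy = 3.
So XᵀX·[a, b]ᵀ = Xᵀy: [[223, 21]; [21, 6]]·[a, b]ᵀ = [146, 3]ᵀ.
Eliminating b: 6·(row 1) − 21·(row 2) gives 897·a = 6·146 − 21·3 = 813, so a = 271/299.
Then b = (3 − 21·(271/299))/6 = -799/299.

a = 0.906, b = -2.672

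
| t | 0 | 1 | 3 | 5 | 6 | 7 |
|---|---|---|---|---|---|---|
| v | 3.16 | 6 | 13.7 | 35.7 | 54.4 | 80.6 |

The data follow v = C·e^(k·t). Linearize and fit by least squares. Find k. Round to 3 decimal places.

k = 0.457

Linearized form: ln v = k·t + ln C. From the 6 transformed points,
XᵀX = [[120.0000, 22.0000]; [22.0000, 6]], rhs = [82.2244, 17.5207]ᵀ  (here Σt = 22.0000, Σ(t)² = 120.0000, Σln v = 17.5207, Σt·ln v = 82.2244).
Solving (det = 236.0000): k = 0.45716, ln C = 1.24387.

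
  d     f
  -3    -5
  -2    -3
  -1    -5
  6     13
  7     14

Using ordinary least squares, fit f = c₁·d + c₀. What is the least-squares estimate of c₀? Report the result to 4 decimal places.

c₀ = -0.0628

Sums needed: Σd·d = 99, Σd = 7, Σ1 = 5.
Right-hand side: Σd·f = 202, Σf = 14.
Normal equations: [[99, 7]; [7, 5]]·[c₁, c₀]ᵀ = [202, 14]ᵀ.
Eliminating c₀: 5·(row 1) − 7·(row 2) gives 446·c₁ = 5·202 − 7·14 = 912, so c₁ = 456/223.
Then c₀ = (14 − 7·(456/223))/5 = -14/223.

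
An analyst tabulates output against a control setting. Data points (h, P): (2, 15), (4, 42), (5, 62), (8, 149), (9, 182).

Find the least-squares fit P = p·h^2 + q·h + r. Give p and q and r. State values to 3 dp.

p = 2.029, q = 1.787, r = 2.908

Entries of AᵀA: Σh^2·h^2 = 11554, Σh^2·h = 1438, Σh^2 = 190, Σh·h = 190, Σh = 28, Σ1 = 5.
Right-hand side: Σh^2·P = 26560, Σh·P = 3338, ΣP = 450.
Solving the 3×3 system (Gaussian elimination) gives p = 925/456, q = 815/456, r = 221/76.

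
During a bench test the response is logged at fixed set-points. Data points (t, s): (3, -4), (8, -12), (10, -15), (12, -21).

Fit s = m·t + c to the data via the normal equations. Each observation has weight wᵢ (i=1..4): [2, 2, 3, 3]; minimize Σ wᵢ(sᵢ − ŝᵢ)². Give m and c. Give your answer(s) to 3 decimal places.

AᵀWA·[m, c]ᵀ = AᵀWs reads: 878·m + 88·c = -1422;  88·m + 10·c = -140.
(Σwᵢ·t·t = 878, Σwᵢ·t = 88, Σwᵢ·1 = 10, Σwᵢ·t·s = -1422, Σwᵢ·s = -140.)
Determinant 878·10 − 88² = 1036.
m = ((-1422)·10 − 88·(-140))/1036 = -475/259; c = (878·(-140) − 88·(-1422))/1036 = 554/259.

m = -1.834, c = 2.139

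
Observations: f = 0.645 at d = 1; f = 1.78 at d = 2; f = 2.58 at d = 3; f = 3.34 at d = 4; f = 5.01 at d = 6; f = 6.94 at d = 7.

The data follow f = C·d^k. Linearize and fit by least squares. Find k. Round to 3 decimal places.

k = 1.153

Let Y = ln f. Fitting Y = k·ln d + ln C by least squares:
AᵀA = [[10.6062, 6.9157]; [6.9157, 6]], rhs = [9.7699, 5.8406]ᵀ  (here Σln d = 6.9157, Σ(ln d)² = 10.6062, Σln f = 5.8406, Σln d·ln f = 9.7699).
Δ = 10.6062·6 − (6.9157)² = 15.8099; k = (9.7699·6 − 6.9157·5.8406)/15.8099 = 1.15291, ln C = (10.6062·5.8406 − 6.9157·9.7699)/15.8099 = -0.35543.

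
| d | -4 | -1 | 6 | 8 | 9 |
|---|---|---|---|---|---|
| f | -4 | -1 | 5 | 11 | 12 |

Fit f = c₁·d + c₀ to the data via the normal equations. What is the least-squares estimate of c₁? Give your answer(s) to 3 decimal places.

The normal system XᵀX·[c₁, c₀]ᵀ = Xᵀf is [[198, 18]; [18, 5]]·[c₁, c₀]ᵀ = [243, 23]ᵀ.
Eliminating c₀: 5·(row 1) − 18·(row 2) gives 666·c₁ = 5·243 − 18·23 = 801, so c₁ = 89/74.
Then c₀ = (23 − 18·(89/74))/5 = 10/37.

c₁ = 1.203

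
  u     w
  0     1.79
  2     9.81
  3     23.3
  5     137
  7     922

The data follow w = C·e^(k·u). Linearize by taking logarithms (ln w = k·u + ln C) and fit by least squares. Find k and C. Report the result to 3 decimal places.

Linearized form: ln w = k·u + ln C. From the 5 transformed points,
Σu = 17.0000, Σ(u)² = 87.0000, Σln w = 17.7606, Σu·ln w = 86.3979.
Equations: 87.0000·k + 17.0000·ln C = 86.3979;  17.0000·k + 5·ln C = 17.7606.
Slope k = (n·Σu·ln w − Σu·Σln w)/(n·Σ(u)² − (Σu)²) = (5·86.3979 − 17.0000·17.7606)/146.0000 = 0.89082; ln C = (Σln w − k·Σu)/n = 0.52334, so C = exp(0.52334) = 1.68766.

k = 0.891, C = 1.688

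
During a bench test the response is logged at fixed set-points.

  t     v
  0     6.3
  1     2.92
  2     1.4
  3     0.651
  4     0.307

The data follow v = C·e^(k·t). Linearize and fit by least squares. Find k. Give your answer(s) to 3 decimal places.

Let Y = ln v. Fitting Y = k·t + ln C by least squares:
Σt = 10.0000, Σ(t)² = 30.0000, Σln v = 1.6385, Σt·ln v = -4.2668.
Equations: 30.0000·k + 10.0000·ln C = -4.2668;  10.0000·k + 5·ln C = 1.6385.
Slope k = (n·Σt·ln v − Σt·Σln v)/(n·Σ(t)² − (Σt)²) = (5·-4.2668 − 10.0000·1.6385)/50.0000 = -0.75437; ln C = (Σln v − k·Σt)/n = 1.83644.

k = -0.754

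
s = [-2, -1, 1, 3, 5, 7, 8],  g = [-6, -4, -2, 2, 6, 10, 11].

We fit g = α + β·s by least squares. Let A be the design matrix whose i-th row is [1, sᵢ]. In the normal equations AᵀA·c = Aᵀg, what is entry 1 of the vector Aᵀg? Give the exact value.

17

Entry 1 ↔ basis 1, so (Aᵀg)_{1} = Σᵢ gᵢ = (1)·(-6) + (1)·(-4) + (1)·(-2) + (1)·(2) + (1)·(6) + (1)·(10) + (1)·(11) = 17.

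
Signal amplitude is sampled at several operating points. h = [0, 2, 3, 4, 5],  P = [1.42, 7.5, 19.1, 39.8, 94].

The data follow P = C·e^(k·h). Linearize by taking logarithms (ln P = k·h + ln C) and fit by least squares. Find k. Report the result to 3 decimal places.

Let Y = ln P. Fitting Y = k·h + ln C by least squares:
Σh = 14.0000, Σ(h)² = 54.0000, Σln P = 13.5424, Σh·ln P = 50.3308.
Normal system: [[54.0000, 14.0000]; [14.0000, 5]]·[k, ln C]ᵀ = [50.3308, 13.5424]ᵀ.
Slope k = (n·Σh·ln P − Σh·Σln P)/(n·Σ(h)² − (Σh)²) = (5·50.3308 − 14.0000·13.5424)/74.0000 = 0.83865; ln C = (Σln P − k·Σh)/n = 0.36025.

k = 0.839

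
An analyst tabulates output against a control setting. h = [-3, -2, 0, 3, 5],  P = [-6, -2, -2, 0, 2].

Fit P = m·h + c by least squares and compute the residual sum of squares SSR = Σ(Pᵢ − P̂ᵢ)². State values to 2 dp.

With design matrix X, XᵀX = [[47, 3]; [3, 5]] and XᵀP = [32, -8]ᵀ.
Eliminating c: 5·(row 1) − 3·(row 2) gives 226·m = 5·32 − 3·(-8) = 184, so m = 92/113.
Then c = ((-8) − 3·(92/113))/5 = -236/113.
Residuals: -166/113, 194/113, 10/113, -40/113, 2/113; SSR = 592/113.

SSR = 5.24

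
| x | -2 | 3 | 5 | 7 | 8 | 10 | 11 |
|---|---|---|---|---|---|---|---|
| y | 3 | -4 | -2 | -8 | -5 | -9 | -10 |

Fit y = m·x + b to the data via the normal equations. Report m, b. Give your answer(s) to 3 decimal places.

m = -0.950, b = 0.700

Normal-equation sums: Σx·x = 372, Σx = 42, Σ1 = 7.
And Σx·y = -324, Σy = -35.
Normal equations: [[372, 42]; [42, 7]]·[m, b]ᵀ = [-324, -35]ᵀ.
Determinant 372·7 − 42² = 840.
m = ((-324)·7 − 42·(-35))/840 = -19/20; b = (372·(-35) − 42·(-324))/840 = 7/10.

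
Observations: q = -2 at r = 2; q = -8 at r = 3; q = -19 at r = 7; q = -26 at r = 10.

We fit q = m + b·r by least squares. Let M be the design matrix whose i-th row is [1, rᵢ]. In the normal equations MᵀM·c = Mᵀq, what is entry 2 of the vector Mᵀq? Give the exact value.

Entry 2 ↔ basis r, so (Mᵀq)_{2} = Σᵢ (r)·qᵢ = (2)·(-2) + (3)·(-8) + (7)·(-19) + (10)·(-26) = -421.

-421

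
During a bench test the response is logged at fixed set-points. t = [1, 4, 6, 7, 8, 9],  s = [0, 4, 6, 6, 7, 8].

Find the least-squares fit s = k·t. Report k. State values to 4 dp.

Entries of XᵀX: Σt·t = 247.
Moment sums: Σt·s = 222.
So XᵀX·[k]ᵀ = Xᵀs: [[247]]·[k]ᵀ = [222]ᵀ.
k = 222/247 = 0.898785.

k = 0.8988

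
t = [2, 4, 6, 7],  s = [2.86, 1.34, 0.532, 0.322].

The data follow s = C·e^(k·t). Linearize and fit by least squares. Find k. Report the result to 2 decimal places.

With ln sᵢ as the transformed response and tᵢ as the regressor:
Σt = 19.0000, Σ(t)² = 105.0000, Σln s = -0.4208, Σt·ln s = -8.4468.
Equations: 105.0000·k + 19.0000·ln C = -8.4468;  19.0000·k + 4·ln C = -0.4208.
Slope k = (n·Σt·ln s − Σt·Σln s)/(n·Σ(t)² − (Σt)²) = (4·-8.4468 − 19.0000·-0.4208)/59.0000 = -0.43714; ln C = (Σln s − k·Σt)/n = 1.97122.

k = -0.44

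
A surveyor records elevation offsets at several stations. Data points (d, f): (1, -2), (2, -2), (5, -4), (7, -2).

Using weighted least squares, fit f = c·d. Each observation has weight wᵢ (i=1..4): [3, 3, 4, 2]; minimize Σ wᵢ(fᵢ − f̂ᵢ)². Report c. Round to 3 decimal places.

c = -0.592

Compute the Gram sums: Σwᵢ·d·d = 213.
And Σwᵢ·d·f = -126.
MᵀWM·[c]ᵀ = MᵀWf becomes [[213]]·[c]ᵀ = [-126]ᵀ.
Hence c = -126 / 213 ≈ -0.591549.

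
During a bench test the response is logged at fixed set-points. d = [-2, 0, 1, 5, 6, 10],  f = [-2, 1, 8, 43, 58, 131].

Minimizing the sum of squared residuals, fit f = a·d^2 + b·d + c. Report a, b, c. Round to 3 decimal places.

a = 0.907, b = 3.829, c = 1.979

Entries of MᵀM: Σd^2·d^2 = 11938, Σd^2·d = 1334, Σd^2 = 166, Σd·d = 166, Σd = 20, Σ1 = 6.
For Mᵀf: Σd^2·f = 16263, Σd·f = 1885, Σf = 239.
MᵀM·[a, b, c]ᵀ = Mᵀf becomes [[11938, 1334, 166]; [1334, 166, 20]; [166, 20, 6]]·[a, b, c]ᵀ = [16263, 1885, 239]ᵀ.
Inverting the 3×3 Gram matrix, [a, b, c]ᵀ = [163511/180294, 345163/90147, 59470/30049]ᵀ.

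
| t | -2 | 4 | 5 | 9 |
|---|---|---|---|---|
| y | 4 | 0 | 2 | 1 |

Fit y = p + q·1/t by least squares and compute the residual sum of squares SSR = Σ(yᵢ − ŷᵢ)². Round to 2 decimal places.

SSR = 1.75

Forming XᵀX = [[4, 11/180]; [11/180, 11821/32400]] and Xᵀy = [7, -67/45]ᵀ gives XᵀX·[p, q]ᵀ = Xᵀy.
Determinant 4·(11821/32400) − (11/180)² = 15721/10800.
p = (7·(11821/32400) − (11/180)·(-67/45))/(15721/10800) = 28565/15721; q = (4·(-67/45) − (11/180)·7)/(15721/10800) = -68940/15721.
Residuals: -151/15721, -11330/15721, 16665/15721, -5184/15721; SSR = 27542/15721.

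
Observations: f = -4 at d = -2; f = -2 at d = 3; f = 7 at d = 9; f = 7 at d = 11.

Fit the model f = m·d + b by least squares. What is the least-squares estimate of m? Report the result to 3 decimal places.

With design matrix A, AᵀA = [[215, 21]; [21, 4]] and Aᵀf = [142, 8]ᵀ.
Δ = 215·4 − 21² = 419.
m = (142·4 − 21·8)/419 = 400/419; b = (215·8 − 21·142)/419 = -1262/419.

m = 0.955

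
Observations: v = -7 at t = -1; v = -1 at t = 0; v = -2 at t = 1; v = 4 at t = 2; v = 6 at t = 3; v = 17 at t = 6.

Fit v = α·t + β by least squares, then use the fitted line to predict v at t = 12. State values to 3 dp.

v̂ = 36.411

The normal system XᵀX·[α, β]ᵀ = Xᵀv is [[51, 11]; [11, 6]]·[α, β]ᵀ = [133, 17]ᵀ.
Eliminating β: 6·(row 1) − 11·(row 2) gives 185·α = 6·133 − 11·17 = 611, so α = 611/185.
Then β = (17 − 11·(611/185))/6 = -596/185.
At t = 12: v̂ = (611/185)·(12) + (-596/185)·(1) = 6736/185.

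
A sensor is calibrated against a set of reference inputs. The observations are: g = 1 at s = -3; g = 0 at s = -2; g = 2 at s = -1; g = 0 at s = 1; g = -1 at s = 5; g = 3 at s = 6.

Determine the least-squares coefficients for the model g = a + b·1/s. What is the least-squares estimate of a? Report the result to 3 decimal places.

a = 0.780

MᵀM·[a, b]ᵀ = Mᵀg reads: 6·a + (-7/15)·b = 5;  (-7/15)·a + (1093/450)·b = -61/30.
(Σ1 = 6, Σ1/s = -7/15, Σ1/s·1/s = 1093/450, Σg = 5, Σ1/s·g = -61/30.)
Eliminating b: (1093/450)·(row 1) − (-7/15)·(row 2) gives (646/45)·a = (1093/450)·5 − (-7/15)·(-61/30) = 2519/225, so a = 2519/3230.
Then b = ((-61/30) − (-7/15)·(2519/3230))/(1093/450) = -222/323.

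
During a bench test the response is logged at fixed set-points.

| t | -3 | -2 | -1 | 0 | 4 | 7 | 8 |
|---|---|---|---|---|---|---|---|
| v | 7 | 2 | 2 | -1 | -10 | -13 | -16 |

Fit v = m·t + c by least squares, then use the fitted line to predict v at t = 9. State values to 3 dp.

v̂ = -18.094

Entries of XᵀX: Σt·t = 143, Σt = 13, Σ1 = 7.
Moment sums: Σt·v = -286, Σv = -29.
XᵀX·[m, c]ᵀ = Xᵀv becomes [[143, 13]; [13, 7]]·[m, c]ᵀ = [-286, -29]ᵀ.
Δ = 143·7 − 13² = 832.
m = ((-286)·7 − 13·(-29))/832 = -125/64; c = (143·(-29) − 13·(-286))/832 = -33/64.
At t = 9: v̂ = (-125/64)·(9) + (-33/64)·(1) = -579/32.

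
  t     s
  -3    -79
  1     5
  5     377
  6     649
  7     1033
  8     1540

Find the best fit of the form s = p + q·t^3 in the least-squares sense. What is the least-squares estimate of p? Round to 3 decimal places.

Setting ∂/∂p … = 0 gives: 6·p + 1170·q = 3525;  1170·p + 442804·q = 1332246.
Δ = 6·442804 − 1170² = 1287924.
p = (3525·442804 − 1170·1332246)/1287924 = 179690/107327; q = (6·1332246 − 1170·3525)/1287924 = 644871/214654.

p = 1.674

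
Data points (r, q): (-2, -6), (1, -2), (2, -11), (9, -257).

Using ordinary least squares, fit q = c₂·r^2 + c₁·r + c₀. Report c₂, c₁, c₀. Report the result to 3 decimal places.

Compute the Gram sums: Σr^2·r^2 = 6594, Σr^2·r = 730, Σr^2 = 90, Σr·r = 90, Σr = 10, Σ1 = 4.
For Aᵀq: Σr^2·q = -20887, Σr·q = -2325, Σq = -276.
Row-reducing yields c₂ = -12833/4196, c₁ = -5843/4196, c₀ = 6913/2098.

c₂ = -3.058, c₁ = -1.393, c₀ = 3.295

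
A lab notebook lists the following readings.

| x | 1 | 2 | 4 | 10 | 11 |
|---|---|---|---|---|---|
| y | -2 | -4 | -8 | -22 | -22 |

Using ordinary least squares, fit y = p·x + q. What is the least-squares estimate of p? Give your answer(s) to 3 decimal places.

Setting ∂/∂p … = 0 gives: 242·p + 28·q = -504;  28·p + 5·q = -58.
(Σx·x = 242, Σx = 28, Σ1 = 5, Σx·y = -504, Σy = -58.)
det = 242·5 − 28² = 426.
p = ((-504)·5 − 28·(-58))/426 = -448/213; q = (242·(-58) − 28·(-504))/426 = 38/213.

p = -2.103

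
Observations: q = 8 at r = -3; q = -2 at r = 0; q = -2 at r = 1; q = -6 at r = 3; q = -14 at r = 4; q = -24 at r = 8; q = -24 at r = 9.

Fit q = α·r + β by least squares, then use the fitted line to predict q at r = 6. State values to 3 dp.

Sums needed: Σr·r = 180, Σr = 22, Σ1 = 7.
For Xᵀq: Σr·q = -508, Σq = -64.
So XᵀX·[α, β]ᵀ = Xᵀq: [[180, 22]; [22, 7]]·[α, β]ᵀ = [-508, -64]ᵀ.
Eliminating β: 7·(row 1) − 22·(row 2) gives 776·α = 7·(-508) − 22·(-64) = -2148, so α = -537/194.
Then β = ((-64) − 22·(-537/194))/7 = -43/97.
At r = 6: q̂ = (-537/194)·(6) + (-43/97)·(1) = -1654/97.

q̂ = -17.052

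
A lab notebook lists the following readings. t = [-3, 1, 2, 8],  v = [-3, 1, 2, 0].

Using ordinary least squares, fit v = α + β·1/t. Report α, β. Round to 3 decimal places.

α = -1.009, β = 3.126

Setting ∂/∂α … = 0 gives: 4·α + (31/24)·β = 0;  (31/24)·α + (793/576)·β = 3.
Eliminating β: (793/576)·(row 1) − (31/24)·(row 2) gives (737/192)·α = (793/576)·0 − (31/24)·3 = -31/8, so α = -744/737.
Then β = (3 − (31/24)·(-744/737))/(793/576) = 2304/737.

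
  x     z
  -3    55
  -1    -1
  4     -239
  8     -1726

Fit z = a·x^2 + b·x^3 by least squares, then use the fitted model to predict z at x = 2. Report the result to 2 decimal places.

Setting ∂/∂a … = 0 gives: 4434·a + 33548·b = -113794;  33548·a + 266970·b = -900492.
(Σx^2·x^2 = 4434, Σx^2·x^3 = 33548, Σx^3·x^3 = 266970, Σx^2·z = -113794, Σx^3·z = -900492.)
Δ = 4434·266970 − 33548² = 58276676.
a = ((-113794)·266970 − 33548·(-900492))/58276676 = -42469641/14569169; b = (4434·(-900492) − 33548·(-113794))/58276676 = -43805104/14569169.
At x = 2: ẑ = (-42469641/14569169)·(4) + (-43805104/14569169)·(8) = -520319396/14569169.

ẑ = -35.71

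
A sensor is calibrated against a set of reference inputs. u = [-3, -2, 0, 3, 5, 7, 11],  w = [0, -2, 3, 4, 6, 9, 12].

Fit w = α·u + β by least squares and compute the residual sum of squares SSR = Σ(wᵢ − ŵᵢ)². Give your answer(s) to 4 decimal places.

Normal-equation sums: Σu·u = 217, Σu = 21, Σ1 = 7.
For Xᵀw: Σu·w = 241, Σw = 32.
Eliminating β: 7·(row 1) − 21·(row 2) gives 1078·α = 7·241 − 21·32 = 1015, so α = 145/154.
Then β = (32 − 21·(145/154))/7 = 269/154.
Residuals: 83/77, -41/22, 193/154, -4/7, -5/11, 51/77, -8/77; SSR = 1107/154.

SSR = 7.1883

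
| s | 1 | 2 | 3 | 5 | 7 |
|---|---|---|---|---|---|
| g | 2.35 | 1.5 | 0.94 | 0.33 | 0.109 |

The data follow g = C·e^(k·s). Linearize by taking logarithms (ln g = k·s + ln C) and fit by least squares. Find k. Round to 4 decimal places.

k = -0.5138

Let Y = ln g. Fitting Y = k·s + ln C by least squares:
Σs = 18.0000, Σ(s)² = 88.0000, Σln g = -2.1271, Σs·ln g = -19.5784.
Equations: 88.0000·k + 18.0000·ln C = -19.5784;  18.0000·k + 5·ln C = -2.1271.
Solving (det = 116.0000): k = -0.51384, ln C = 1.42440.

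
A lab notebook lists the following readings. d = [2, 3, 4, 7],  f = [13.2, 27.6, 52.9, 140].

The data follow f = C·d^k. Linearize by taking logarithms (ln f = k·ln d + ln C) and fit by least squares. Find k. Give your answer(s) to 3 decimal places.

k = 1.901

Let Y = ln f. Fitting Y = k·ln d + ln C by least squares:
Sums: Σln d = 5.1240, Σ(ln d)² = 7.3958, Σln f = 14.8081, Σln d·ln f = 20.5508.
Normal system: [[7.3958, 5.1240]; [5.1240, 4]]·[k, ln C]ᵀ = [20.5508, 14.8081]ᵀ.
Δ = 7.3958·4 − (5.1240)² = 3.3281; k = (20.5508·4 − 5.1240·14.8081)/3.3281 = 1.90116, ln C = (7.3958·14.8081 − 5.1240·20.5508)/3.3281 = 1.26666.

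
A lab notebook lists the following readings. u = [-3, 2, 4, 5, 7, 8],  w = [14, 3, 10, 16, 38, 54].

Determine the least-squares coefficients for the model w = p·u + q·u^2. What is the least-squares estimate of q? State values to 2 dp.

q = 1.03

Compute the Gram sums: Σu·u = 167, Σu·u^2 = 1025, Σu^2·u^2 = 7475.
Right-hand side: Σu·w = 782, Σu^2·w = 6016.
MᵀM·[p, q]ᵀ = Mᵀw becomes [[167, 1025]; [1025, 7475]]·[p, q]ᵀ = [782, 6016]ᵀ.
det = 167·7475 − 1025² = 197700.
p = (782·7475 − 1025·6016)/197700 = -6419/3954; q = (167·6016 − 1025·782)/197700 = 101561/98850.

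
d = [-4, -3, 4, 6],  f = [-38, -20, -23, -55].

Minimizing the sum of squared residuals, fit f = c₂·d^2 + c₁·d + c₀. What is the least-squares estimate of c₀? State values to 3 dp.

c₀ = 0.486

Entries of AᵀA: Σd^2·d^2 = 1889, Σd^2·d = 189, Σd^2 = 77, Σd·d = 77, Σd = 3, Σ1 = 4.
And Σd^2·f = -3136, Σd·f = -210, Σf = -136.
AᵀA·[c₂, c₁, c₀]ᵀ = Aᵀf becomes [[1889, 189, 77]; [189, 77, 3]; [77, 3, 4]]·[c₂, c₁, c₀]ᵀ = [-3136, -210, -136]ᵀ.
Solving the 3×3 system (Gaussian elimination) gives c₂ = -49091/26356, c₁ = 48117/26356, c₀ = 6405/13178.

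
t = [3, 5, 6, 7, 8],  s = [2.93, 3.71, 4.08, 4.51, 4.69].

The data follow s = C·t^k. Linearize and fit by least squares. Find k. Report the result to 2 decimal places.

Linearized form: ln s = k·ln t + ln C. From the 5 transformed points,
AᵀA = [[15.1183, 8.5252]; [8.5252, 5]], rhs = [11.9552, 6.8439]ᵀ  (here Σln t = 8.5252, Σ(ln t)² = 15.1183, Σln s = 6.8439, Σln t·ln s = 11.9552).
Δ = 15.1183·5 − (8.5252)² = 2.9130; k = (11.9552·5 − 8.5252·6.8439)/2.9130 = 0.49119, ln C = (15.1183·6.8439 − 8.5252·11.9552)/2.9130 = 0.53127.

k = 0.49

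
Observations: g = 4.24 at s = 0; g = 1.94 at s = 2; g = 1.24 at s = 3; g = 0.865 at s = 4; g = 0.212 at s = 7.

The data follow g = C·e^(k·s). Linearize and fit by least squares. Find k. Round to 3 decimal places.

With ln gᵢ as the transformed response and sᵢ as the regressor:
Σs = 16.0000, Σ(s)² = 78.0000, Σln g = 0.6262, Σs·ln g = -9.4676.
Equations: 78.0000·k + 16.0000·ln C = -9.4676;  16.0000·k + 5·ln C = 0.6262.
Solving (det = 134.0000): k = -0.42803, ln C = 1.49494.

k = -0.428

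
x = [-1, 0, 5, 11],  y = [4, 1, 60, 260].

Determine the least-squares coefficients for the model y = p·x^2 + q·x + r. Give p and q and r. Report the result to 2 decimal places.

Sums needed: Σx^2·x^2 = 15267, Σx^2·x = 1455, Σx^2 = 147, Σx·x = 147, Σx = 15, Σ1 = 4.
Right-hand side: Σx^2·y = 32964, Σx·y = 3156, Σy = 325.
Solving the 3×3 system (Gaussian elimination) gives p = 8711/4359, q = 6302/4359, r = 3469/1453.

p = 2.00, q = 1.45, r = 2.39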